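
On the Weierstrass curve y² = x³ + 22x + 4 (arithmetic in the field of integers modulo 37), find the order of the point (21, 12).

2P: tangent at (21, 12): λ = (3·21² + 22)/(2·12) ≡ 13/24. 24⁻¹ ≡ 17 (mod 37), so λ ≡ 13·17 ≡ 36.
  x = λ² - 21 - 21 = 1296 - 42 ≡ 33; y = λ·(21 - 33) - 12 ≡ 0. → (33, 0)
3P: (33, 0) + (21, 12). λ = (12 - 0)/(21 - 33) ≡ 12/25 mod 37. 25⁻¹ ≡ 3 (mod 37), so λ ≡ 36.
  x = λ² - 33 - 21 = 1296 - 54 ≡ 21; y = λ·(33 - 21) - 0 ≡ 25. → (21, 25)
4P: (21, 25) + (21, 12): same x and y₁ ≡ -y₂, so the sum is O.
4P = O, so the order is 4.

4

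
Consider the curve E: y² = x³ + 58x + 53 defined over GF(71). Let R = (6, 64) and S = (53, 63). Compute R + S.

(21, 33)

(6, 64) + (53, 63). λ = (63 - 64)/(53 - 6) ≡ 70/47 mod 71. 47⁻¹ ≡ 68 (mod 71) since 47·68 = 3196 ≡ 1, so λ ≡ 3.
  x = λ² - 6 - 53 = 9 - 59 ≡ 21; y = λ·(6 - 21) - 64 ≡ 33. → (21, 33)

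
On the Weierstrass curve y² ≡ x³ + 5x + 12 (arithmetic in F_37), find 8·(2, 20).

Write P = (2, 20).
Repeated addition: build up to 8P.
2P: tangent at (2, 20): λ = (3·2² + 5)/(2·20) ≡ 17/3. 3⁻¹ ≡ 25 (mod 37), so λ ≡ 17·25 ≡ 18.
  x = λ² - 2 - 2 = 324 - 4 ≡ 24; y = λ·(2 - 24) - 20 ≡ 28. → (24, 28)
3P: (24, 28) + (2, 20). λ = (20 - 28)/(2 - 24) ≡ 29/15 mod 37. 15⁻¹ ≡ 5 (mod 37), so λ ≡ 34.
  x = λ² - 24 - 2 = 1156 - 26 ≡ 20; y = λ·(24 - 20) - 28 ≡ 34. → (20, 34)
4P: (20, 34) + (2, 20). λ = (20 - 34)/(2 - 20) ≡ 23/19 mod 37. 19⁻¹ ≡ 2 (mod 37) since 19·2 = 38 ≡ 1, so λ ≡ 9.
  x = λ² - 20 - 2 = 81 - 22 ≡ 22; y = λ·(20 - 22) - 34 ≡ 22. → (22, 22)
5P: (22, 22) + (2, 20). λ = (20 - 22)/(2 - 22) ≡ 35/17 mod 37. 17⁻¹ ≡ 24 (mod 37) since 17·24 = 408 ≡ 1, so λ ≡ 26.
  x = λ² - 22 - 2 = 676 - 24 ≡ 23; y = λ·(22 - 23) - 22 ≡ 26. → (23, 26)
6P: (23, 26) + (2, 20). λ = (20 - 26)/(2 - 23) ≡ 31/16 mod 37. 16⁻¹ ≡ 7 (mod 37), so λ ≡ 32.
  x = λ² - 23 - 2 = 1024 - 25 ≡ 0; y = λ·(23 - 0) - 26 ≡ 7. → (0, 7)
7P: (0, 7) + (2, 20). λ = (20 - 7)/(2 - 0) ≡ 13/2 mod 37. 2⁻¹ ≡ 19 (mod 37) since 2·19 = 38 ≡ 1, so λ ≡ 25.
  x = λ² - 0 - 2 = 625 - 2 ≡ 31; y = λ·(0 - 31) - 7 ≡ 32. → (31, 32)
8P: (31, 32) + (2, 20). λ = (20 - 32)/(2 - 31) ≡ 25/8 mod 37. 8⁻¹ ≡ 14 (mod 37), so λ ≡ 17.
  x = λ² - 31 - 2 = 289 - 33 ≡ 34; y = λ·(31 - 34) - 32 ≡ 28. → (34, 28)

(34, 28)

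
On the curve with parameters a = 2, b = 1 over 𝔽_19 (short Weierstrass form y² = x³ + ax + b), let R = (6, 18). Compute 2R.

tangent at (6, 18): λ = (3·6² + 2)/(2·18) ≡ 15/17. 17⁻¹ ≡ 9 (mod 19), so λ ≡ 15·9 ≡ 2.
  x = λ² - 6 - 6 = 4 - 12 ≡ 11; y = λ·(6 - 11) - 18 ≡ 10. → (11, 10)

(11, 10)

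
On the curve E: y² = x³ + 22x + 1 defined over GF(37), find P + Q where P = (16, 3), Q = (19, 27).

(29, 4)

(16, 3) + (19, 27). λ = (27 - 3)/(19 - 16) ≡ 24/3 mod 37. 3⁻¹ ≡ 25 (mod 37), so λ ≡ 8.
  x = λ² - 16 - 19 = 64 - 35 ≡ 29; y = λ·(16 - 29) - 3 ≡ 4. → (29, 4)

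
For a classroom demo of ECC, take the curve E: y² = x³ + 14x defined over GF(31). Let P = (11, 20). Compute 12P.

(5, 3)

Repeated addition: build up to 12P.
2P: tangent at (11, 20): λ = (3·11² + 14)/(2·20) ≡ 5/9. 9⁻¹ ≡ 7 (mod 31), so λ ≡ 5·7 ≡ 4.
  x = λ² - 11 - 11 = 16 - 22 ≡ 25; y = λ·(11 - 25) - 20 ≡ 17. → (25, 17)
3P: (25, 17) + (11, 20). λ = (20 - 17)/(11 - 25) ≡ 3/17 mod 31. 17⁻¹ ≡ 11 (mod 31), so λ ≡ 2.
  x = λ² - 25 - 11 = 4 - 36 ≡ 30; y = λ·(25 - 30) - 17 ≡ 4. → (30, 4)
4P: (30, 4) + (11, 20). λ = (20 - 4)/(11 - 30) ≡ 16/12 mod 31. 12⁻¹ ≡ 13 (mod 31) since 12·13 = 156 ≡ 1, so λ ≡ 22.
  x = λ² - 30 - 11 = 484 - 41 ≡ 9; y = λ·(30 - 9) - 4 ≡ 24. → (9, 24)
5P: (9, 24) + (11, 20). λ = (20 - 24)/(11 - 9) ≡ 27/2 mod 31. 2⁻¹ ≡ 16 (mod 31), so λ ≡ 29.
  x = λ² - 9 - 11 = 841 - 20 ≡ 15; y = λ·(9 - 15) - 24 ≡ 19. → (15, 19)
6P: (15, 19) + (11, 20). λ = (20 - 19)/(11 - 15) ≡ 1/27 mod 31. 27⁻¹ ≡ 23 (mod 31) since 27·23 = 621 ≡ 1, so λ ≡ 23.
  x = λ² - 15 - 11 = 529 - 26 ≡ 7; y = λ·(15 - 7) - 19 ≡ 10. → (7, 10)
7P: (7, 10) + (11, 20). λ = (20 - 10)/(11 - 7) ≡ 10/4 mod 31. 4⁻¹ ≡ 8 (mod 31), so λ ≡ 18.
  x = λ² - 7 - 11 = 324 - 18 ≡ 27; y = λ·(7 - 27) - 10 ≡ 2. → (27, 2)
8P: (27, 2) + (11, 20). λ = (20 - 2)/(11 - 27) ≡ 18/15 mod 31. 15⁻¹ ≡ 29 (mod 31), so λ ≡ 26.
  x = λ² - 27 - 11 = 676 - 38 ≡ 18; y = λ·(27 - 18) - 2 ≡ 15. → (18, 15)
9P: (18, 15) + (11, 20). λ = (20 - 15)/(11 - 18) ≡ 5/24 mod 31. 24⁻¹ ≡ 22 (mod 31), so λ ≡ 17.
  x = λ² - 18 - 11 = 289 - 29 ≡ 12; y = λ·(18 - 12) - 15 ≡ 25. → (12, 25)
10P: (12, 25) + (11, 20). λ = (20 - 25)/(11 - 12) ≡ 26/30 mod 31. 30⁻¹ ≡ 30 (mod 31), so λ ≡ 5.
  x = λ² - 12 - 11 = 25 - 23 ≡ 2; y = λ·(12 - 2) - 25 ≡ 25. → (2, 25)
11P: (2, 25) + (11, 20). λ = (20 - 25)/(11 - 2) ≡ 26/9 mod 31. 9⁻¹ ≡ 7 (mod 31), so λ ≡ 27.
  x = λ² - 2 - 11 = 729 - 13 ≡ 3; y = λ·(2 - 3) - 25 ≡ 10. → (3, 10)
12P: (3, 10) + (11, 20). λ = (20 - 10)/(11 - 3) ≡ 10/8 mod 31. 8⁻¹ ≡ 4 (mod 31), so λ ≡ 9.
  x = λ² - 3 - 11 = 81 - 14 ≡ 5; y = λ·(3 - 5) - 10 ≡ 3. → (5, 3)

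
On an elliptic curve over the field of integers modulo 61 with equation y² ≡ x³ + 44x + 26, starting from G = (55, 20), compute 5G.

(12, 56)

Double-and-add on 5 = (101)₂. Start with G = (55, 20) for the leading 1-bit.
double: tangent at (55, 20): λ = (3·55² + 44)/(2·20) ≡ 30/40. 40⁻¹ ≡ 29 (mod 61) since 40·29 = 1160 ≡ 1, so λ ≡ 30·29 ≡ 16.
  x = λ² - 55 - 55 = 256 - 110 ≡ 24; y = λ·(55 - 24) - 20 ≡ 49. → (24, 49)
double: tangent at (24, 49): λ = (3·24² + 44)/(2·49) ≡ 3/37. 37⁻¹ ≡ 33 (mod 61), so λ ≡ 3·33 ≡ 38.
  x = λ² - 24 - 24 = 1444 - 48 ≡ 54; y = λ·(24 - 54) - 49 ≡ 31. → (54, 31)
add G: (54, 31) + (55, 20). λ = (20 - 31)/(55 - 54) ≡ 50/1 mod 61. 1⁻¹ ≡ 1 (mod 61) since 1·1 = 1 ≡ 1, so λ ≡ 50.
  x = λ² - 54 - 55 = 2500 - 109 ≡ 12; y = λ·(54 - 12) - 31 ≡ 56. → (12, 56)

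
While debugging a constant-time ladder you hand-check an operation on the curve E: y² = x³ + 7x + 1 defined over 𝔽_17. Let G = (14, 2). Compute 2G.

tangent at (14, 2): λ = (3·14² + 7)/(2·2) ≡ 0/4. 4⁻¹ ≡ 13 (mod 17), so λ ≡ 0·13 ≡ 0.
  x = λ² - 14 - 14 = 0 - 28 ≡ 6; y = λ·(14 - 6) - 2 ≡ 15. → (6, 15)

(6, 15)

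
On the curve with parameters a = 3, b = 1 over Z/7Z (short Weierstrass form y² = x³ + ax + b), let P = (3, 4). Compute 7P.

Repeated addition: build up to 7P.
2P: tangent at (3, 4): λ = (3·3² + 3)/(2·4) ≡ 2/1. 1⁻¹ ≡ 1 (mod 7), so λ ≡ 2·1 ≡ 2.
  x = λ² - 3 - 3 = 4 - 6 ≡ 5; y = λ·(3 - 5) - 4 ≡ 6. → (5, 6)
3P: (5, 6) + (3, 4). λ = (4 - 6)/(3 - 5) ≡ 5/5 mod 7. 5⁻¹ ≡ 3 (mod 7), so λ ≡ 1.
  x = λ² - 5 - 3 = 1 - 8 ≡ 0; y = λ·(5 - 0) - 6 ≡ 6. → (0, 6)
4P: (0, 6) + (3, 4). λ = (4 - 6)/(3 - 0) ≡ 5/3 mod 7. 3⁻¹ ≡ 5 (mod 7) since 3·5 = 15 ≡ 1, so λ ≡ 4.
  x = λ² - 0 - 3 = 16 - 3 ≡ 6; y = λ·(0 - 6) - 6 ≡ 5. → (6, 5)
5P: (6, 5) + (3, 4). λ = (4 - 5)/(3 - 6) ≡ 6/4 mod 7. 4⁻¹ ≡ 2 (mod 7), so λ ≡ 5.
  x = λ² - 6 - 3 = 25 - 9 ≡ 2; y = λ·(6 - 2) - 5 ≡ 1. → (2, 1)
6P: (2, 1) + (3, 4). λ = (4 - 1)/(3 - 2) ≡ 3/1 mod 7. 1⁻¹ ≡ 1 (mod 7) since 1·1 = 1 ≡ 1, so λ ≡ 3.
  x = λ² - 2 - 3 = 9 - 5 ≡ 4; y = λ·(2 - 4) - 1 ≡ 0. → (4, 0)
7P: (4, 0) + (3, 4). λ = (4 - 0)/(3 - 4) ≡ 4/6 mod 7. 6⁻¹ ≡ 6 (mod 7) since 6·6 = 36 ≡ 1, so λ ≡ 3.
  x = λ² - 4 - 3 = 9 - 7 ≡ 2; y = λ·(4 - 2) - 0 ≡ 6. → (2, 6)

(2, 6)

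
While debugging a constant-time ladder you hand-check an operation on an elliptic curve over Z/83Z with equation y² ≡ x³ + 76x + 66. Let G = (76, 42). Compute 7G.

Double-and-add on 7 = (111)₂. Start with G = (76, 42) for the leading 1-bit.
double: tangent at (76, 42): λ = (3·76² + 76)/(2·42) ≡ 57/1. 1⁻¹ ≡ 1 (mod 83), so λ ≡ 57·1 ≡ 57.
  x = λ² - 76 - 76 = 3249 - 152 ≡ 26; y = λ·(76 - 26) - 42 ≡ 69. → (26, 69)
add G: (26, 69) + (76, 42). λ = (42 - 69)/(76 - 26) ≡ 56/50 mod 83. 50⁻¹ ≡ 5 (mod 83) since 50·5 = 250 ≡ 1, so λ ≡ 31.
  x = λ² - 26 - 76 = 961 - 102 ≡ 29; y = λ·(26 - 29) - 69 ≡ 4. → (29, 4)
double: tangent at (29, 4): λ = (3·29² + 76)/(2·4) ≡ 26/8. 8⁻¹ ≡ 52 (mod 83) since 8·52 = 416 ≡ 1, so λ ≡ 26·52 ≡ 24.
  x = λ² - 29 - 29 = 576 - 58 ≡ 20; y = λ·(29 - 20) - 4 ≡ 46. → (20, 46)
add G: (20, 46) + (76, 42). λ = (42 - 46)/(76 - 20) ≡ 79/56 mod 83. 56⁻¹ ≡ 43 (mod 83), so λ ≡ 77.
  x = λ² - 20 - 76 = 5929 - 96 ≡ 23; y = λ·(20 - 23) - 46 ≡ 55. → (23, 55)

(23, 55)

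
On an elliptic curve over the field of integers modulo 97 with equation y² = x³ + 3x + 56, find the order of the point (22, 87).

2P: tangent at (22, 87): λ = (3·22² + 3)/(2·87) ≡ 0/77. 77⁻¹ ≡ 63 (mod 97), so λ ≡ 0·63 ≡ 0.
  x = λ² - 22 - 22 = 0 - 44 ≡ 53; y = λ·(22 - 53) - 87 ≡ 10. → (53, 10)
3P: (53, 10) + (22, 87). λ = (87 - 10)/(22 - 53) ≡ 77/66 mod 97. 66⁻¹ ≡ 25 (mod 97), so λ ≡ 82.
  x = λ² - 53 - 22 = 6724 - 75 ≡ 53; y = λ·(53 - 53) - 10 ≡ 87. → (53, 87)
4P: (53, 87) + (22, 87). λ = (87 - 87)/(22 - 53) ≡ 0/66 mod 97. 66⁻¹ ≡ 25 (mod 97), so λ ≡ 0.
  x = λ² - 53 - 22 = 0 - 75 ≡ 22; y = λ·(53 - 22) - 87 ≡ 10. → (22, 10)
5P: (22, 10) + (22, 87): same x and y₁ ≡ -y₂, so the sum is 𝒪.
5P = 𝒪, so the order is 5.

5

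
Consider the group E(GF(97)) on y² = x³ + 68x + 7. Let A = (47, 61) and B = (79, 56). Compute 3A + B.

First 3A:
Repeated addition: build up to 3A.
2A: tangent at (47, 61): λ = (3·47² + 68)/(2·61) ≡ 2/25. 25⁻¹ ≡ 66 (mod 97), so λ ≡ 2·66 ≡ 35.
  x = λ² - 47 - 47 = 1225 - 94 ≡ 64; y = λ·(47 - 64) - 61 ≡ 23. → (64, 23)
3A: (64, 23) + (47, 61). λ = (61 - 23)/(47 - 64) ≡ 38/80 mod 97. 80⁻¹ ≡ 57 (mod 97) since 80·57 = 4560 ≡ 1, so λ ≡ 32.
  x = λ² - 64 - 47 = 1024 - 111 ≡ 40; y = λ·(64 - 40) - 23 ≡ 66. → (40, 66)
3A = (40, 66).
Finally 3A + B:
(40, 66) + (79, 56). λ = (56 - 66)/(79 - 40) ≡ 87/39 mod 97. 39⁻¹ ≡ 5 (mod 97), so λ ≡ 47.
  x = λ² - 40 - 79 = 2209 - 119 ≡ 53; y = λ·(40 - 53) - 66 ≡ 2. → (53, 2)

(53, 2)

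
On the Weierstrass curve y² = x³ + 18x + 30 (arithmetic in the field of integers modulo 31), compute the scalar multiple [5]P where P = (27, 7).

(5, 11)

Double-and-add on 5 = (101)₂. Start with P = (27, 7) for the leading 1-bit.
double: tangent at (27, 7): λ = (3·27² + 18)/(2·7) ≡ 4/14. 14⁻¹ ≡ 20 (mod 31), so λ ≡ 4·20 ≡ 18.
  x = λ² - 27 - 27 = 324 - 54 ≡ 22; y = λ·(27 - 22) - 7 ≡ 21. → (22, 21)
double: tangent at (22, 21): λ = (3·22² + 18)/(2·21) ≡ 13/11. 11⁻¹ ≡ 17 (mod 31), so λ ≡ 13·17 ≡ 4.
  x = λ² - 22 - 22 = 16 - 44 ≡ 3; y = λ·(22 - 3) - 21 ≡ 24. → (3, 24)
add P: (3, 24) + (27, 7). λ = (7 - 24)/(27 - 3) ≡ 14/24 mod 31. 24⁻¹ ≡ 22 (mod 31) since 24·22 = 528 ≡ 1, so λ ≡ 29.
  x = λ² - 3 - 27 = 841 - 30 ≡ 5; y = λ·(3 - 5) - 24 ≡ 11. → (5, 11)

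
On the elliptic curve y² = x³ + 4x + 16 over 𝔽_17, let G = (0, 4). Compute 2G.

tangent at (0, 4): λ = (3·0² + 4)/(2·4) ≡ 4/8. 8⁻¹ ≡ 15 (mod 17) since 8·15 = 120 ≡ 1, so λ ≡ 4·15 ≡ 9.
  x = λ² - 0 - 0 = 81 - 0 ≡ 13; y = λ·(0 - 13) - 4 ≡ 15. → (13, 15)

(13, 15)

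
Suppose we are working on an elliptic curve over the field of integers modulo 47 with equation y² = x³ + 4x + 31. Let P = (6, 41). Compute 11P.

Double-and-add on 11 = (1011)₂. Start with P = (6, 41) for the leading 1-bit.
double: tangent at (6, 41): λ = (3·6² + 4)/(2·41) ≡ 18/35. 35⁻¹ ≡ 43 (mod 47), so λ ≡ 18·43 ≡ 22.
  x = λ² - 6 - 6 = 484 - 12 ≡ 2; y = λ·(6 - 2) - 41 ≡ 0. → (2, 0)
double: (2, 0) + (2, 0): same x and y₁ ≡ -y₂, so the sum is the point at infinity.
add P: the point at infinity + (6, 41) = (6, 41) (identity).
double: tangent at (6, 41): λ = (3·6² + 4)/(2·41) ≡ 18/35. 35⁻¹ ≡ 43 (mod 47), so λ ≡ 18·43 ≡ 22.
  x = λ² - 6 - 6 = 484 - 12 ≡ 2; y = λ·(6 - 2) - 41 ≡ 0. → (2, 0)
add P: (2, 0) + (6, 41). λ = (41 - 0)/(6 - 2) ≡ 41/4 mod 47. 4⁻¹ ≡ 12 (mod 47) since 4·12 = 48 ≡ 1, so λ ≡ 22.
  x = λ² - 2 - 6 = 484 - 8 ≡ 6; y = λ·(2 - 6) - 0 ≡ 6. → (6, 6)

(6, 6)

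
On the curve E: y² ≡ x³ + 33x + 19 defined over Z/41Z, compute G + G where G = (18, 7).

(38, 4)

tangent at (18, 7): λ = (3·18² + 33)/(2·7) ≡ 21/14. 14⁻¹ ≡ 3 (mod 41), so λ ≡ 21·3 ≡ 22.
  x = λ² - 18 - 18 = 484 - 36 ≡ 38; y = λ·(18 - 38) - 7 ≡ 4. → (38, 4)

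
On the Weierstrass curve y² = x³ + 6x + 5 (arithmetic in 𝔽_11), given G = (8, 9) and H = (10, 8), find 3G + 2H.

First 3G:
Repeated addition: build up to 3G.
2G: tangent at (8, 9): λ = (3·8² + 6)/(2·9) ≡ 0/7. 7⁻¹ ≡ 8 (mod 11), so λ ≡ 0·8 ≡ 0.
  x = λ² - 8 - 8 = 0 - 16 ≡ 6; y = λ·(8 - 6) - 9 ≡ 2. → (6, 2)
3G: (6, 2) + (8, 9). λ = (9 - 2)/(8 - 6) ≡ 7/2 mod 11. 2⁻¹ ≡ 6 (mod 11), so λ ≡ 9.
  x = λ² - 6 - 8 = 81 - 14 ≡ 1; y = λ·(6 - 1) - 2 ≡ 10. → (1, 10)
3G = (1, 10).
Next 2H:
Repeated addition: build up to 2H.
2H: tangent at (10, 8): λ = (3·10² + 6)/(2·8) ≡ 9/5. 5⁻¹ ≡ 9 (mod 11) since 5·9 = 45 ≡ 1, so λ ≡ 9·9 ≡ 4.
  x = λ² - 10 - 10 = 16 - 20 ≡ 7; y = λ·(10 - 7) - 8 ≡ 4. → (7, 4)
2H = (7, 4).
Finally 3G + 2H:
(1, 10) + (7, 4). λ = (4 - 10)/(7 - 1) ≡ 5/6 mod 11. 6⁻¹ ≡ 2 (mod 11), so λ ≡ 10.
  x = λ² - 1 - 7 = 100 - 8 ≡ 4; y = λ·(1 - 4) - 10 ≡ 4. → (4, 4)

(4, 4)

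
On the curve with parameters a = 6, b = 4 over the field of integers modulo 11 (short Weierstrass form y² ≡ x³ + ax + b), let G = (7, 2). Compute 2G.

(6, 6)

tangent at (7, 2): λ = (3·7² + 6)/(2·2) ≡ 10/4. 4⁻¹ ≡ 3 (mod 11) since 4·3 = 12 ≡ 1, so λ ≡ 10·3 ≡ 8.
  x = λ² - 7 - 7 = 64 - 14 ≡ 6; y = λ·(7 - 6) - 2 ≡ 6. → (6, 6)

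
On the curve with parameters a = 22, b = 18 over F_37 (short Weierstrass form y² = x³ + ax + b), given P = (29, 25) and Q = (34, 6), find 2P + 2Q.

(2, 25)

First 2P:
Repeated addition: build up to 2P.
2P: tangent at (29, 25): λ = (3·29² + 22)/(2·25) ≡ 29/13. 13⁻¹ ≡ 20 (mod 37), so λ ≡ 29·20 ≡ 25.
  x = λ² - 29 - 29 = 625 - 58 ≡ 12; y = λ·(29 - 12) - 25 ≡ 30. → (12, 30)
2P = (12, 30).
Next 2Q:
Repeated addition: build up to 2Q.
2Q: tangent at (34, 6): λ = (3·34² + 22)/(2·6) ≡ 12/12. 12⁻¹ ≡ 34 (mod 37), so λ ≡ 12·34 ≡ 1.
  x = λ² - 34 - 34 = 1 - 68 ≡ 7; y = λ·(34 - 7) - 6 ≡ 21. → (7, 21)
2Q = (7, 21).
Finally 2P + 2Q:
(12, 30) + (7, 21). λ = (21 - 30)/(7 - 12) ≡ 28/32 mod 37. 32⁻¹ ≡ 22 (mod 37) since 32·22 = 704 ≡ 1, so λ ≡ 24.
  x = λ² - 12 - 7 = 576 - 19 ≡ 2; y = λ·(12 - 2) - 30 ≡ 25. → (2, 25)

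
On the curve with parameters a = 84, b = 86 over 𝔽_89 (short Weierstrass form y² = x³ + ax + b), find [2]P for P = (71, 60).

(28, 87)

tangent at (71, 60): λ = (3·71² + 84)/(2·60) ≡ 77/31. 31⁻¹ ≡ 23 (mod 89) since 31·23 = 713 ≡ 1, so λ ≡ 77·23 ≡ 80.
  x = λ² - 71 - 71 = 6400 - 142 ≡ 28; y = λ·(71 - 28) - 60 ≡ 87. → (28, 87)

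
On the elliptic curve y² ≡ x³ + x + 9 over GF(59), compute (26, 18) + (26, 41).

The two points share x = 26 and their y-coordinates satisfy 18 + 41 ≡ 0 (mod 59), so they are inverses. Their sum is the point at infinity.

O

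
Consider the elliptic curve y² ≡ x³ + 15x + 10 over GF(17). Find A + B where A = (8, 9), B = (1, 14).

(4, 10)

(8, 9) + (1, 14). λ = (14 - 9)/(1 - 8) ≡ 5/10 mod 17. 10⁻¹ ≡ 12 (mod 17), so λ ≡ 9.
  x = λ² - 8 - 1 = 81 - 9 ≡ 4; y = λ·(8 - 4) - 9 ≡ 10. → (4, 10)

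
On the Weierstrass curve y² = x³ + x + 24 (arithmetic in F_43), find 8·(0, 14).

Write Q = (0, 14).
Repeated addition: build up to 8Q.
2Q: tangent at (0, 14): λ = (3·0² + 1)/(2·14) ≡ 1/28. 28⁻¹ ≡ 20 (mod 43), so λ ≡ 1·20 ≡ 20.
  x = λ² - 0 - 0 = 400 - 0 ≡ 13; y = λ·(0 - 13) - 14 ≡ 27. → (13, 27)
3Q: (13, 27) + (0, 14). λ = (14 - 27)/(0 - 13) ≡ 30/30 mod 43. 30⁻¹ ≡ 33 (mod 43) since 30·33 = 990 ≡ 1, so λ ≡ 1.
  x = λ² - 13 - 0 = 1 - 13 ≡ 31; y = λ·(13 - 31) - 27 ≡ 41. → (31, 41)
4Q: (31, 41) + (0, 14). λ = (14 - 41)/(0 - 31) ≡ 16/12 mod 43. 12⁻¹ ≡ 18 (mod 43), so λ ≡ 30.
  x = λ² - 31 - 0 = 900 - 31 ≡ 9; y = λ·(31 - 9) - 41 ≡ 17. → (9, 17)
5Q: (9, 17) + (0, 14). λ = (14 - 17)/(0 - 9) ≡ 40/34 mod 43. 34⁻¹ ≡ 19 (mod 43), so λ ≡ 29.
  x = λ² - 9 - 0 = 841 - 9 ≡ 15; y = λ·(9 - 15) - 17 ≡ 24. → (15, 24)
6Q: (15, 24) + (0, 14). λ = (14 - 24)/(0 - 15) ≡ 33/28 mod 43. 28⁻¹ ≡ 20 (mod 43) since 28·20 = 560 ≡ 1, so λ ≡ 15.
  x = λ² - 15 - 0 = 225 - 15 ≡ 38; y = λ·(15 - 38) - 24 ≡ 18. → (38, 18)
7Q: (38, 18) + (0, 14). λ = (14 - 18)/(0 - 38) ≡ 39/5 mod 43. 5⁻¹ ≡ 26 (mod 43), so λ ≡ 25.
  x = λ² - 38 - 0 = 625 - 38 ≡ 28; y = λ·(38 - 28) - 18 ≡ 17. → (28, 17)
8Q: (28, 17) + (0, 14). λ = (14 - 17)/(0 - 28) ≡ 40/15 mod 43. 15⁻¹ ≡ 23 (mod 43), so λ ≡ 17.
  x = λ² - 28 - 0 = 289 - 28 ≡ 3; y = λ·(28 - 3) - 17 ≡ 21. → (3, 21)

(3, 21)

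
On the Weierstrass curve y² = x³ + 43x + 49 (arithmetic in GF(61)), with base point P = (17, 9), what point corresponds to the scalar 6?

Repeated addition: build up to 6P.
2P: tangent at (17, 9): λ = (3·17² + 43)/(2·9) ≡ 56/18. 18⁻¹ ≡ 17 (mod 61) since 18·17 = 306 ≡ 1, so λ ≡ 56·17 ≡ 37.
  x = λ² - 17 - 17 = 1369 - 34 ≡ 54; y = λ·(17 - 54) - 9 ≡ 25. → (54, 25)
3P: (54, 25) + (17, 9). λ = (9 - 25)/(17 - 54) ≡ 45/24 mod 61. 24⁻¹ ≡ 28 (mod 61) since 24·28 = 672 ≡ 1, so λ ≡ 40.
  x = λ² - 54 - 17 = 1600 - 71 ≡ 4; y = λ·(54 - 4) - 25 ≡ 23. → (4, 23)
4P: (4, 23) + (17, 9). λ = (9 - 23)/(17 - 4) ≡ 47/13 mod 61. 13⁻¹ ≡ 47 (mod 61), so λ ≡ 13.
  x = λ² - 4 - 17 = 169 - 21 ≡ 26; y = λ·(4 - 26) - 23 ≡ 57. → (26, 57)
5P: (26, 57) + (17, 9). λ = (9 - 57)/(17 - 26) ≡ 13/52 mod 61. 52⁻¹ ≡ 27 (mod 61), so λ ≡ 46.
  x = λ² - 26 - 17 = 2116 - 43 ≡ 60; y = λ·(26 - 60) - 57 ≡ 26. → (60, 26)
6P: (60, 26) + (17, 9). λ = (9 - 26)/(17 - 60) ≡ 44/18 mod 61. 18⁻¹ ≡ 17 (mod 61), so λ ≡ 16.
  x = λ² - 60 - 17 = 256 - 77 ≡ 57; y = λ·(60 - 57) - 26 ≡ 22. → (57, 22)

(57, 22)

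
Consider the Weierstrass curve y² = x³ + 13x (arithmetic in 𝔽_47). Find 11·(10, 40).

(30, 41)

Write G = (10, 40).
Repeated addition: build up to 11G.
2G: tangent at (10, 40): λ = (3·10² + 13)/(2·40) ≡ 31/33. 33⁻¹ ≡ 10 (mod 47) since 33·10 = 330 ≡ 1, so λ ≡ 31·10 ≡ 28.
  x = λ² - 10 - 10 = 784 - 20 ≡ 12; y = λ·(10 - 12) - 40 ≡ 45. → (12, 45)
3G: (12, 45) + (10, 40). λ = (40 - 45)/(10 - 12) ≡ 42/45 mod 47. 45⁻¹ ≡ 23 (mod 47), so λ ≡ 26.
  x = λ² - 12 - 10 = 676 - 22 ≡ 43; y = λ·(12 - 43) - 45 ≡ 42. → (43, 42)
4G: (43, 42) + (10, 40). λ = (40 - 42)/(10 - 43) ≡ 45/14 mod 47. 14⁻¹ ≡ 37 (mod 47) since 14·37 = 518 ≡ 1, so λ ≡ 20.
  x = λ² - 43 - 10 = 400 - 53 ≡ 18; y = λ·(43 - 18) - 42 ≡ 35. → (18, 35)
5G: (18, 35) + (10, 40). λ = (40 - 35)/(10 - 18) ≡ 5/39 mod 47. 39⁻¹ ≡ 41 (mod 47), so λ ≡ 17.
  x = λ² - 18 - 10 = 289 - 28 ≡ 26; y = λ·(18 - 26) - 35 ≡ 17. → (26, 17)
6G: (26, 17) + (10, 40). λ = (40 - 17)/(10 - 26) ≡ 23/31 mod 47. 31⁻¹ ≡ 44 (mod 47) since 31·44 = 1364 ≡ 1, so λ ≡ 25.
  x = λ² - 26 - 10 = 625 - 36 ≡ 25; y = λ·(26 - 25) - 17 ≡ 8. → (25, 8)
7G: (25, 8) + (10, 40). λ = (40 - 8)/(10 - 25) ≡ 32/32 mod 47. 32⁻¹ ≡ 25 (mod 47), so λ ≡ 1.
  x = λ² - 25 - 10 = 1 - 35 ≡ 13; y = λ·(25 - 13) - 8 ≡ 4. → (13, 4)
8G: (13, 4) + (10, 40). λ = (40 - 4)/(10 - 13) ≡ 36/44 mod 47. 44⁻¹ ≡ 31 (mod 47), so λ ≡ 35.
  x = λ² - 13 - 10 = 1225 - 23 ≡ 27; y = λ·(13 - 27) - 4 ≡ 23. → (27, 23)
9G: (27, 23) + (10, 40). λ = (40 - 23)/(10 - 27) ≡ 17/30 mod 47. 30⁻¹ ≡ 11 (mod 47), so λ ≡ 46.
  x = λ² - 27 - 10 = 2116 - 37 ≡ 11; y = λ·(27 - 11) - 23 ≡ 8. → (11, 8)
10G: (11, 8) + (10, 40). λ = (40 - 8)/(10 - 11) ≡ 32/46 mod 47. 46⁻¹ ≡ 46 (mod 47) since 46·46 = 2116 ≡ 1, so λ ≡ 15.
  x = λ² - 11 - 10 = 225 - 21 ≡ 16; y = λ·(11 - 16) - 8 ≡ 11. → (16, 11)
11G: (16, 11) + (10, 40). λ = (40 - 11)/(10 - 16) ≡ 29/41 mod 47. 41⁻¹ ≡ 39 (mod 47), so λ ≡ 3.
  x = λ² - 16 - 10 = 9 - 26 ≡ 30; y = λ·(16 - 30) - 11 ≡ 41. → (30, 41)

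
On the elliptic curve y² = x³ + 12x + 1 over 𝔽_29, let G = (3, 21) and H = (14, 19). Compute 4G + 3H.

(14, 10)

First 4G:
Double-and-add on 4 = (100)₂. Start with G = (3, 21) for the leading 1-bit.
double: tangent at (3, 21): λ = (3·3² + 12)/(2·21) ≡ 10/13. 13⁻¹ ≡ 9 (mod 29) since 13·9 = 117 ≡ 1, so λ ≡ 10·9 ≡ 3.
  x = λ² - 3 - 3 = 9 - 6 ≡ 3; y = λ·(3 - 3) - 21 ≡ 8. → (3, 8)
double: tangent at (3, 8): λ = (3·3² + 12)/(2·8) ≡ 10/16. 16⁻¹ ≡ 20 (mod 29), so λ ≡ 10·20 ≡ 26.
  x = λ² - 3 - 3 = 676 - 6 ≡ 3; y = λ·(3 - 3) - 8 ≡ 21. → (3, 21)
4G = (3, 21).
Next 3H:
Repeated addition: build up to 3H.
2H: tangent at (14, 19): λ = (3·14² + 12)/(2·19) ≡ 20/9. 9⁻¹ ≡ 13 (mod 29) since 9·13 = 117 ≡ 1, so λ ≡ 20·13 ≡ 28.
  x = λ² - 14 - 14 = 784 - 28 ≡ 2; y = λ·(14 - 2) - 19 ≡ 27. → (2, 27)
3H: (2, 27) + (14, 19). λ = (19 - 27)/(14 - 2) ≡ 21/12 mod 29. 12⁻¹ ≡ 17 (mod 29) since 12·17 = 204 ≡ 1, so λ ≡ 9.
  x = λ² - 2 - 14 = 81 - 16 ≡ 7; y = λ·(2 - 7) - 27 ≡ 15. → (7, 15)
3H = (7, 15).
Finally 4G + 3H:
(3, 21) + (7, 15). λ = (15 - 21)/(7 - 3) ≡ 23/4 mod 29. 4⁻¹ ≡ 22 (mod 29), so λ ≡ 13.
  x = λ² - 3 - 7 = 169 - 10 ≡ 14; y = λ·(3 - 14) - 21 ≡ 10. → (14, 10)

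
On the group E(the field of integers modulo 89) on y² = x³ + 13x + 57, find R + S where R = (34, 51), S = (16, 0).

(34, 51) + (16, 0). λ = (0 - 51)/(16 - 34) ≡ 38/71 mod 89. 71⁻¹ ≡ 84 (mod 89) since 71·84 = 5964 ≡ 1, so λ ≡ 77.
  x = λ² - 34 - 16 = 5929 - 50 ≡ 5; y = λ·(34 - 5) - 51 ≡ 46. → (5, 46)

(5, 46)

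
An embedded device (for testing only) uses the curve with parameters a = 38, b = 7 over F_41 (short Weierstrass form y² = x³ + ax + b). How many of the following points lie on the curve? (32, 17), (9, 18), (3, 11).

1

(32, 17): 17² ≡ 2, rhs ≡ 2 → on.
(9, 18): 18² ≡ 37, rhs ≡ 12 → off.
(3, 11): 11² ≡ 39, rhs ≡ 25 → off.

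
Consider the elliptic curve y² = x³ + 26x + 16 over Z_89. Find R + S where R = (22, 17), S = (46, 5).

(88, 16)

(22, 17) + (46, 5). λ = (5 - 17)/(46 - 22) ≡ 77/24 mod 89. 24⁻¹ ≡ 26 (mod 89) since 24·26 = 624 ≡ 1, so λ ≡ 44.
  x = λ² - 22 - 46 = 1936 - 68 ≡ 88; y = λ·(22 - 88) - 17 ≡ 16. → (88, 16)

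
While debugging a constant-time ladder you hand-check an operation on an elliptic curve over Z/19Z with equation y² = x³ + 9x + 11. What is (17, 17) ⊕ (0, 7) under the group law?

(17, 17) + (0, 7). λ = (7 - 17)/(0 - 17) ≡ 9/2 mod 19. 2⁻¹ ≡ 10 (mod 19), so λ ≡ 14.
  x = λ² - 17 - 0 = 196 - 17 ≡ 8; y = λ·(17 - 8) - 17 ≡ 14. → (8, 14)

(8, 14)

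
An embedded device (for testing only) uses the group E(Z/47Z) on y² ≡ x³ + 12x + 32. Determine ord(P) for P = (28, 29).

10

2P: tangent at (28, 29): λ = (3·28² + 12)/(2·29) ≡ 14/11. 11⁻¹ ≡ 30 (mod 47), so λ ≡ 14·30 ≡ 44.
  x = λ² - 28 - 28 = 1936 - 56 ≡ 0; y = λ·(28 - 0) - 29 ≡ 28. → (0, 28)
3P: (0, 28) + (28, 29). λ = (29 - 28)/(28 - 0) ≡ 1/28 mod 47. 28⁻¹ ≡ 42 (mod 47) since 28·42 = 1176 ≡ 1, so λ ≡ 42.
  x = λ² - 0 - 28 = 1764 - 28 ≡ 44; y = λ·(0 - 44) - 28 ≡ 4. → (44, 4)
4P: (44, 4) + (28, 29). λ = (29 - 4)/(28 - 44) ≡ 25/31 mod 47. 31⁻¹ ≡ 44 (mod 47), so λ ≡ 19.
  x = λ² - 44 - 28 = 361 - 72 ≡ 7; y = λ·(44 - 7) - 4 ≡ 41. → (7, 41)
5P: (7, 41) + (28, 29). λ = (29 - 41)/(28 - 7) ≡ 35/21 mod 47. 21⁻¹ ≡ 9 (mod 47) since 21·9 = 189 ≡ 1, so λ ≡ 33.
  x = λ² - 7 - 28 = 1089 - 35 ≡ 20; y = λ·(7 - 20) - 41 ≡ 0. → (20, 0)
6P: (20, 0) + (28, 29). λ = (29 - 0)/(28 - 20) ≡ 29/8 mod 47. 8⁻¹ ≡ 6 (mod 47), so λ ≡ 33.
  x = λ² - 20 - 28 = 1089 - 48 ≡ 7; y = λ·(20 - 7) - 0 ≡ 6. → (7, 6)
7P: (7, 6) + (28, 29). λ = (29 - 6)/(28 - 7) ≡ 23/21 mod 47. 21⁻¹ ≡ 9 (mod 47) since 21·9 = 189 ≡ 1, so λ ≡ 19.
  x = λ² - 7 - 28 = 361 - 35 ≡ 44; y = λ·(7 - 44) - 6 ≡ 43. → (44, 43)
8P: (44, 43) + (28, 29). λ = (29 - 43)/(28 - 44) ≡ 33/31 mod 47. 31⁻¹ ≡ 44 (mod 47), so λ ≡ 42.
  x = λ² - 44 - 28 = 1764 - 72 ≡ 0; y = λ·(44 - 0) - 43 ≡ 19. → (0, 19)
9P: (0, 19) + (28, 29). λ = (29 - 19)/(28 - 0) ≡ 10/28 mod 47. 28⁻¹ ≡ 42 (mod 47), so λ ≡ 44.
  x = λ² - 0 - 28 = 1936 - 28 ≡ 28; y = λ·(0 - 28) - 19 ≡ 18. → (28, 18)
10P: (28, 18) + (28, 29): same x and y₁ ≡ -y₂, so the sum is ∞.
10P = ∞, so the order is 10.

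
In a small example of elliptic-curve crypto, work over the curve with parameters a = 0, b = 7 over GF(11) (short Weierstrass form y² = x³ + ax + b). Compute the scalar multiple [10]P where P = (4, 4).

(6, 5)

Repeated addition: build up to 10P.
2P: tangent at (4, 4): λ = (3·4² + 0)/(2·4) ≡ 4/8. 8⁻¹ ≡ 7 (mod 11), so λ ≡ 4·7 ≡ 6.
  x = λ² - 4 - 4 = 36 - 8 ≡ 6; y = λ·(4 - 6) - 4 ≡ 6. → (6, 6)
3P: (6, 6) + (4, 4). λ = (4 - 6)/(4 - 6) ≡ 9/9 mod 11. 9⁻¹ ≡ 5 (mod 11), so λ ≡ 1.
  x = λ² - 6 - 4 = 1 - 10 ≡ 2; y = λ·(6 - 2) - 6 ≡ 9. → (2, 9)
4P: (2, 9) + (4, 4). λ = (4 - 9)/(4 - 2) ≡ 6/2 mod 11. 2⁻¹ ≡ 6 (mod 11), so λ ≡ 3.
  x = λ² - 2 - 4 = 9 - 6 ≡ 3; y = λ·(2 - 3) - 9 ≡ 10. → (3, 10)
5P: (3, 10) + (4, 4). λ = (4 - 10)/(4 - 3) ≡ 5/1 mod 11. 1⁻¹ ≡ 1 (mod 11), so λ ≡ 5.
  x = λ² - 3 - 4 = 25 - 7 ≡ 7; y = λ·(3 - 7) - 10 ≡ 3. → (7, 3)
6P: (7, 3) + (4, 4). λ = (4 - 3)/(4 - 7) ≡ 1/8 mod 11. 8⁻¹ ≡ 7 (mod 11), so λ ≡ 7.
  x = λ² - 7 - 4 = 49 - 11 ≡ 5; y = λ·(7 - 5) - 3 ≡ 0. → (5, 0)
7P: (5, 0) + (4, 4). λ = (4 - 0)/(4 - 5) ≡ 4/10 mod 11. 10⁻¹ ≡ 10 (mod 11) since 10·10 = 100 ≡ 1, so λ ≡ 7.
  x = λ² - 5 - 4 = 49 - 9 ≡ 7; y = λ·(5 - 7) - 0 ≡ 8. → (7, 8)
8P: (7, 8) + (4, 4). λ = (4 - 8)/(4 - 7) ≡ 7/8 mod 11. 8⁻¹ ≡ 7 (mod 11), so λ ≡ 5.
  x = λ² - 7 - 4 = 25 - 11 ≡ 3; y = λ·(7 - 3) - 8 ≡ 1. → (3, 1)
9P: (3, 1) + (4, 4). λ = (4 - 1)/(4 - 3) ≡ 3/1 mod 11. 1⁻¹ ≡ 1 (mod 11) since 1·1 = 1 ≡ 1, so λ ≡ 3.
  x = λ² - 3 - 4 = 9 - 7 ≡ 2; y = λ·(3 - 2) - 1 ≡ 2. → (2, 2)
10P: (2, 2) + (4, 4). λ = (4 - 2)/(4 - 2) ≡ 2/2 mod 11. 2⁻¹ ≡ 6 (mod 11), so λ ≡ 1.
  x = λ² - 2 - 4 = 1 - 6 ≡ 6; y = λ·(2 - 6) - 2 ≡ 5. → (6, 5)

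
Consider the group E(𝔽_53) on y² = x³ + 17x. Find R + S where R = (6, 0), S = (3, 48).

(35, 40)

(6, 0) + (3, 48). λ = (48 - 0)/(3 - 6) ≡ 48/50 mod 53. 50⁻¹ ≡ 35 (mod 53) since 50·35 = 1750 ≡ 1, so λ ≡ 37.
  x = λ² - 6 - 3 = 1369 - 9 ≡ 35; y = λ·(6 - 35) - 0 ≡ 40. → (35, 40)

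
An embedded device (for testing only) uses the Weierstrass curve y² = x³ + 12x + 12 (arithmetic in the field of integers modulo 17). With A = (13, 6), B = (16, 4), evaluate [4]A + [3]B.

First 4A:
Double-and-add on 4 = (100)₂. Start with A = (13, 6) for the leading 1-bit.
double: tangent at (13, 6): λ = (3·13² + 12)/(2·6) ≡ 9/12. 12⁻¹ ≡ 10 (mod 17) since 12·10 = 120 ≡ 1, so λ ≡ 9·10 ≡ 5.
  x = λ² - 13 - 13 = 25 - 26 ≡ 16; y = λ·(13 - 16) - 6 ≡ 13. → (16, 13)
double: tangent at (16, 13): λ = (3·16² + 12)/(2·13) ≡ 15/9. 9⁻¹ ≡ 2 (mod 17) since 9·2 = 18 ≡ 1, so λ ≡ 15·2 ≡ 13.
  x = λ² - 16 - 16 = 169 - 32 ≡ 1; y = λ·(16 - 1) - 13 ≡ 12. → (1, 12)
4A = (1, 12).
Next 3B:
Repeated addition: build up to 3B.
2B: tangent at (16, 4): λ = (3·16² + 12)/(2·4) ≡ 15/8. 8⁻¹ ≡ 15 (mod 17) since 8·15 = 120 ≡ 1, so λ ≡ 15·15 ≡ 4.
  x = λ² - 16 - 16 = 16 - 32 ≡ 1; y = λ·(16 - 1) - 4 ≡ 5. → (1, 5)
3B: (1, 5) + (16, 4). λ = (4 - 5)/(16 - 1) ≡ 16/15 mod 17. 15⁻¹ ≡ 8 (mod 17), so λ ≡ 9.
  x = λ² - 1 - 16 = 81 - 17 ≡ 13; y = λ·(1 - 13) - 5 ≡ 6. → (13, 6)
3B = (13, 6).
Finally 4A + 3B:
(1, 12) + (13, 6). λ = (6 - 12)/(13 - 1) ≡ 11/12 mod 17. 12⁻¹ ≡ 10 (mod 17) since 12·10 = 120 ≡ 1, so λ ≡ 8.
  x = λ² - 1 - 13 = 64 - 14 ≡ 16; y = λ·(1 - 16) - 12 ≡ 4. → (16, 4)

(16, 4)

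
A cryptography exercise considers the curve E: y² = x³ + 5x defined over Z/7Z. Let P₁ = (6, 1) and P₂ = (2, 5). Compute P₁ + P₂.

(0, 0)

(6, 1) + (2, 5). λ = (5 - 1)/(2 - 6) ≡ 4/3 mod 7. 3⁻¹ ≡ 5 (mod 7) since 3·5 = 15 ≡ 1, so λ ≡ 6.
  x = λ² - 6 - 2 = 36 - 8 ≡ 0; y = λ·(6 - 0) - 1 ≡ 0. → (0, 0)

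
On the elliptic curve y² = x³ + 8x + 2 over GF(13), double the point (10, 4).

tangent at (10, 4): λ = (3·10² + 8)/(2·4) ≡ 9/8. 8⁻¹ ≡ 5 (mod 13), so λ ≡ 9·5 ≡ 6.
  x = λ² - 10 - 10 = 36 - 20 ≡ 3; y = λ·(10 - 3) - 4 ≡ 12. → (3, 12)

(3, 12)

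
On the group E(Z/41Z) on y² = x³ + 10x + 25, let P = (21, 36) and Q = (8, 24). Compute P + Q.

(21, 36) + (8, 24). λ = (24 - 36)/(8 - 21) ≡ 29/28 mod 41. 28⁻¹ ≡ 22 (mod 41), so λ ≡ 23.
  x = λ² - 21 - 8 = 529 - 29 ≡ 8; y = λ·(21 - 8) - 36 ≡ 17. → (8, 17)

(8, 17)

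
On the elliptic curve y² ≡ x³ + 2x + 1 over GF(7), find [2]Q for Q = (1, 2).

tangent at (1, 2): λ = (3·1² + 2)/(2·2) ≡ 5/4. 4⁻¹ ≡ 2 (mod 7) since 4·2 = 8 ≡ 1, so λ ≡ 5·2 ≡ 3.
  x = λ² - 1 - 1 = 9 - 2 ≡ 0; y = λ·(1 - 0) - 2 ≡ 1. → (0, 1)

(0, 1)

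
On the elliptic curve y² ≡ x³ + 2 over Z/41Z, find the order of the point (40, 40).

2P: tangent at (40, 40): λ = (3·40² + 0)/(2·40) ≡ 3/39. 39⁻¹ ≡ 20 (mod 41), so λ ≡ 3·20 ≡ 19.
  x = λ² - 40 - 40 = 361 - 80 ≡ 35; y = λ·(40 - 35) - 40 ≡ 14. → (35, 14)
3P: (35, 14) + (40, 40). λ = (40 - 14)/(40 - 35) ≡ 26/5 mod 41. 5⁻¹ ≡ 33 (mod 41), so λ ≡ 38.
  x = λ² - 35 - 40 = 1444 - 75 ≡ 16; y = λ·(35 - 16) - 14 ≡ 11. → (16, 11)
4P: (16, 11) + (40, 40). λ = (40 - 11)/(40 - 16) ≡ 29/24 mod 41. 24⁻¹ ≡ 12 (mod 41) since 24·12 = 288 ≡ 1, so λ ≡ 20.
  x = λ² - 16 - 40 = 400 - 56 ≡ 16; y = λ·(16 - 16) - 11 ≡ 30. → (16, 30)
5P: (16, 30) + (40, 40). λ = (40 - 30)/(40 - 16) ≡ 10/24 mod 41. 24⁻¹ ≡ 12 (mod 41), so λ ≡ 38.
  x = λ² - 16 - 40 = 1444 - 56 ≡ 35; y = λ·(16 - 35) - 30 ≡ 27. → (35, 27)
6P: (35, 27) + (40, 40). λ = (40 - 27)/(40 - 35) ≡ 13/5 mod 41. 5⁻¹ ≡ 33 (mod 41) since 5·33 = 165 ≡ 1, so λ ≡ 19.
  x = λ² - 35 - 40 = 361 - 75 ≡ 40; y = λ·(35 - 40) - 27 ≡ 1. → (40, 1)
7P: (40, 1) + (40, 40): same x and y₁ ≡ -y₂, so the sum is ∞.
7P = ∞, so the order is 7.

7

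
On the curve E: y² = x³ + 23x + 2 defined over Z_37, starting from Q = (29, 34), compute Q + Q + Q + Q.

(32, 24)

Repeated addition: build up to 4Q.
2Q: tangent at (29, 34): λ = (3·29² + 23)/(2·34) ≡ 30/31. 31⁻¹ ≡ 6 (mod 37), so λ ≡ 30·6 ≡ 32.
  x = λ² - 29 - 29 = 1024 - 58 ≡ 4; y = λ·(29 - 4) - 34 ≡ 26. → (4, 26)
3Q: (4, 26) + (29, 34). λ = (34 - 26)/(29 - 4) ≡ 8/25 mod 37. 25⁻¹ ≡ 3 (mod 37) since 25·3 = 75 ≡ 1, so λ ≡ 24.
  x = λ² - 4 - 29 = 576 - 33 ≡ 25; y = λ·(4 - 25) - 26 ≡ 25. → (25, 25)
4Q: (25, 25) + (29, 34). λ = (34 - 25)/(29 - 25) ≡ 9/4 mod 37. 4⁻¹ ≡ 28 (mod 37), so λ ≡ 30.
  x = λ² - 25 - 29 = 900 - 54 ≡ 32; y = λ·(25 - 32) - 25 ≡ 24. → (32, 24)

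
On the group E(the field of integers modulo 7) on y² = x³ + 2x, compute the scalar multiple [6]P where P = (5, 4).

(4, 4)

Repeated addition: build up to 6P.
2P: tangent at (5, 4): λ = (3·5² + 2)/(2·4) ≡ 0/1. 1⁻¹ ≡ 1 (mod 7), so λ ≡ 0·1 ≡ 0.
  x = λ² - 5 - 5 = 0 - 10 ≡ 4; y = λ·(5 - 4) - 4 ≡ 3. → (4, 3)
3P: (4, 3) + (5, 4). λ = (4 - 3)/(5 - 4) ≡ 1/1 mod 7. 1⁻¹ ≡ 1 (mod 7), so λ ≡ 1.
  x = λ² - 4 - 5 = 1 - 9 ≡ 6; y = λ·(4 - 6) - 3 ≡ 2. → (6, 2)
4P: (6, 2) + (5, 4). λ = (4 - 2)/(5 - 6) ≡ 2/6 mod 7. 6⁻¹ ≡ 6 (mod 7), so λ ≡ 5.
  x = λ² - 6 - 5 = 25 - 11 ≡ 0; y = λ·(6 - 0) - 2 ≡ 0. → (0, 0)
5P: (0, 0) + (5, 4). λ = (4 - 0)/(5 - 0) ≡ 4/5 mod 7. 5⁻¹ ≡ 3 (mod 7), so λ ≡ 5.
  x = λ² - 0 - 5 = 25 - 5 ≡ 6; y = λ·(0 - 6) - 0 ≡ 5. → (6, 5)
6P: (6, 5) + (5, 4). λ = (4 - 5)/(5 - 6) ≡ 6/6 mod 7. 6⁻¹ ≡ 6 (mod 7) since 6·6 = 36 ≡ 1, so λ ≡ 1.
  x = λ² - 6 - 5 = 1 - 11 ≡ 4; y = λ·(6 - 4) - 5 ≡ 4. → (4, 4)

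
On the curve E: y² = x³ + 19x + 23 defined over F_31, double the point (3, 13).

(3, 18)

tangent at (3, 13): λ = (3·3² + 19)/(2·13) ≡ 15/26. 26⁻¹ ≡ 6 (mod 31) since 26·6 = 156 ≡ 1, so λ ≡ 15·6 ≡ 28.
  x = λ² - 3 - 3 = 784 - 6 ≡ 3; y = λ·(3 - 3) - 13 ≡ 18. → (3, 18)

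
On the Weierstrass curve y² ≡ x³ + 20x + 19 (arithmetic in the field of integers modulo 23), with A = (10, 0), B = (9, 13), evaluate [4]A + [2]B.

(11, 11)

First 4A:
Repeated addition: build up to 4A.
2A: (10, 0) + (10, 0): same x and y₁ ≡ -y₂, so the sum is O.
3A: O + (10, 0) = (10, 0) (identity).
4A: (10, 0) + (10, 0): same x and y₁ ≡ -y₂, so the sum is O.
4A = O.
Next 2B:
Repeated addition: build up to 2B.
2B: tangent at (9, 13): λ = (3·9² + 20)/(2·13) ≡ 10/3. 3⁻¹ ≡ 8 (mod 23), so λ ≡ 10·8 ≡ 11.
  x = λ² - 9 - 9 = 121 - 18 ≡ 11; y = λ·(9 - 11) - 13 ≡ 11. → (11, 11)
2B = (11, 11).
Finally 4A + 2B:
O + (11, 11) = (11, 11) (identity).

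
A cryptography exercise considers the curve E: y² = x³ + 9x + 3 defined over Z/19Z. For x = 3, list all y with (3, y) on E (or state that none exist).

0

x³ + 9x + 3 = 57 ≡ 0 (mod 19).
Only y = 0 satisfies y² ≡ 0.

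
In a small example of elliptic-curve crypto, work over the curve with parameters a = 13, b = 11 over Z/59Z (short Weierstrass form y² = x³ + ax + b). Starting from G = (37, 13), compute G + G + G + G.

Repeated addition: build up to 4G.
2G: tangent at (37, 13): λ = (3·37² + 13)/(2·13) ≡ 49/26. 26⁻¹ ≡ 25 (mod 59), so λ ≡ 49·25 ≡ 45.
  x = λ² - 37 - 37 = 2025 - 74 ≡ 4; y = λ·(37 - 4) - 13 ≡ 56. → (4, 56)
3G: (4, 56) + (37, 13). λ = (13 - 56)/(37 - 4) ≡ 16/33 mod 59. 33⁻¹ ≡ 34 (mod 59), so λ ≡ 13.
  x = λ² - 4 - 37 = 169 - 41 ≡ 10; y = λ·(4 - 10) - 56 ≡ 43. → (10, 43)
4G: (10, 43) + (37, 13). λ = (13 - 43)/(37 - 10) ≡ 29/27 mod 59. 27⁻¹ ≡ 35 (mod 59) since 27·35 = 945 ≡ 1, so λ ≡ 12.
  x = λ² - 10 - 37 = 144 - 47 ≡ 38; y = λ·(10 - 38) - 43 ≡ 34. → (38, 34)

(38, 34)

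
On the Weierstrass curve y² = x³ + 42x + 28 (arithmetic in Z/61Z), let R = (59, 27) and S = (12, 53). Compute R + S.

(42, 22)

(59, 27) + (12, 53). λ = (53 - 27)/(12 - 59) ≡ 26/14 mod 61. 14⁻¹ ≡ 48 (mod 61), so λ ≡ 28.
  x = λ² - 59 - 12 = 784 - 71 ≡ 42; y = λ·(59 - 42) - 27 ≡ 22. → (42, 22)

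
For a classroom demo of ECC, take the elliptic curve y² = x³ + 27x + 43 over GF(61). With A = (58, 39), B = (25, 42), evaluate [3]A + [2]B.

(8, 10)

First 3A:
Repeated addition: build up to 3A.
2A: tangent at (58, 39): λ = (3·58² + 27)/(2·39) ≡ 54/17. 17⁻¹ ≡ 18 (mod 61) since 17·18 = 306 ≡ 1, so λ ≡ 54·18 ≡ 57.
  x = λ² - 58 - 58 = 3249 - 116 ≡ 22; y = λ·(58 - 22) - 39 ≡ 0. → (22, 0)
3A: (22, 0) + (58, 39). λ = (39 - 0)/(58 - 22) ≡ 39/36 mod 61. 36⁻¹ ≡ 39 (mod 61), so λ ≡ 57.
  x = λ² - 22 - 58 = 3249 - 80 ≡ 58; y = λ·(22 - 58) - 0 ≡ 22. → (58, 22)
3A = (58, 22).
Next 2B:
Repeated addition: build up to 2B.
2B: tangent at (25, 42): λ = (3·25² + 27)/(2·42) ≡ 11/23. 23⁻¹ ≡ 8 (mod 61), so λ ≡ 11·8 ≡ 27.
  x = λ² - 25 - 25 = 729 - 50 ≡ 8; y = λ·(25 - 8) - 42 ≡ 51. → (8, 51)
2B = (8, 51).
Finally 3A + 2B:
(58, 22) + (8, 51). λ = (51 - 22)/(8 - 58) ≡ 29/11 mod 61. 11⁻¹ ≡ 50 (mod 61), so λ ≡ 47.
  x = λ² - 58 - 8 = 2209 - 66 ≡ 8; y = λ·(58 - 8) - 22 ≡ 10. → (8, 10)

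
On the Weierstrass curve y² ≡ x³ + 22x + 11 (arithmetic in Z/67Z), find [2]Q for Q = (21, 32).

tangent at (21, 32): λ = (3·21² + 22)/(2·32) ≡ 5/64. 64⁻¹ ≡ 22 (mod 67) since 64·22 = 1408 ≡ 1, so λ ≡ 5·22 ≡ 43.
  x = λ² - 21 - 21 = 1849 - 42 ≡ 65; y = λ·(21 - 65) - 32 ≡ 19. → (65, 19)

(65, 19)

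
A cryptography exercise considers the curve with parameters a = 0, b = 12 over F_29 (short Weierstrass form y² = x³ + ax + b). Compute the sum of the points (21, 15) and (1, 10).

(27, 27)

(21, 15) + (1, 10). λ = (10 - 15)/(1 - 21) ≡ 24/9 mod 29. 9⁻¹ ≡ 13 (mod 29), so λ ≡ 22.
  x = λ² - 21 - 1 = 484 - 22 ≡ 27; y = λ·(21 - 27) - 15 ≡ 27. → (27, 27)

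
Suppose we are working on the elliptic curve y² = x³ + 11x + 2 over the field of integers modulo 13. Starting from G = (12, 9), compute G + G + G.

Repeated addition: build up to 3G.
2G: tangent at (12, 9): λ = (3·12² + 11)/(2·9) ≡ 1/5. 5⁻¹ ≡ 8 (mod 13), so λ ≡ 1·8 ≡ 8.
  x = λ² - 12 - 12 = 64 - 24 ≡ 1; y = λ·(12 - 1) - 9 ≡ 1. → (1, 1)
3G: (1, 1) + (12, 9). λ = (9 - 1)/(12 - 1) ≡ 8/11 mod 13. 11⁻¹ ≡ 6 (mod 13), so λ ≡ 9.
  x = λ² - 1 - 12 = 81 - 13 ≡ 3; y = λ·(1 - 3) - 1 ≡ 7. → (3, 7)

(3, 7)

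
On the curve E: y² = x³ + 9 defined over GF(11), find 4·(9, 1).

Write P = (9, 1).
Repeated addition: build up to 4P.
2P: tangent at (9, 1): λ = (3·9² + 0)/(2·1) ≡ 1/2. 2⁻¹ ≡ 6 (mod 11), so λ ≡ 1·6 ≡ 6.
  x = λ² - 9 - 9 = 36 - 18 ≡ 7; y = λ·(9 - 7) - 1 ≡ 0. → (7, 0)
3P: (7, 0) + (9, 1). λ = (1 - 0)/(9 - 7) ≡ 1/2 mod 11. 2⁻¹ ≡ 6 (mod 11) since 2·6 = 12 ≡ 1, so λ ≡ 6.
  x = λ² - 7 - 9 = 36 - 16 ≡ 9; y = λ·(7 - 9) - 0 ≡ 10. → (9, 10)
4P: (9, 10) + (9, 1): same x and y₁ ≡ -y₂, so the sum is 𝒪.

O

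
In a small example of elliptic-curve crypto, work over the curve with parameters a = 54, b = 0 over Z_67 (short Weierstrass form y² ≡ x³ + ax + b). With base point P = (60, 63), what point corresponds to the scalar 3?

(29, 19)

Repeated addition: build up to 3P.
2P: tangent at (60, 63): λ = (3·60² + 54)/(2·63) ≡ 0/59. 59⁻¹ ≡ 25 (mod 67) since 59·25 = 1475 ≡ 1, so λ ≡ 0·25 ≡ 0.
  x = λ² - 60 - 60 = 0 - 120 ≡ 14; y = λ·(60 - 14) - 63 ≡ 4. → (14, 4)
3P: (14, 4) + (60, 63). λ = (63 - 4)/(60 - 14) ≡ 59/46 mod 67. 46⁻¹ ≡ 51 (mod 67), so λ ≡ 61.
  x = λ² - 14 - 60 = 3721 - 74 ≡ 29; y = λ·(14 - 29) - 4 ≡ 19. → (29, 19)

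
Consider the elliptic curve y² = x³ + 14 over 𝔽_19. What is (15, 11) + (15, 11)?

tangent at (15, 11): λ = (3·15² + 0)/(2·11) ≡ 10/3. 3⁻¹ ≡ 13 (mod 19) since 3·13 = 39 ≡ 1, so λ ≡ 10·13 ≡ 16.
  x = λ² - 15 - 15 = 256 - 30 ≡ 17; y = λ·(15 - 17) - 11 ≡ 14. → (17, 14)

(17, 14)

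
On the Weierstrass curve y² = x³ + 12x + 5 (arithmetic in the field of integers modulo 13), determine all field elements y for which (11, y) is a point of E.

x³ + 12x + 5 = 1468 ≡ 12 (mod 13).
Square roots of 12 mod 13: 5 and 8 (since 5² = 25 ≡ 12).

5, 8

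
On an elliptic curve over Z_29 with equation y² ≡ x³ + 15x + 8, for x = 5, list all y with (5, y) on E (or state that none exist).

x³ + 15x + 8 = 208 ≡ 5 (mod 29).
Square roots of 5 mod 29: 11 and 18 (since 11² = 121 ≡ 5).

11, 18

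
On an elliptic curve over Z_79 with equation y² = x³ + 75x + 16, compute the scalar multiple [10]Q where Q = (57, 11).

Repeated addition: build up to 10Q.
2Q: tangent at (57, 11): λ = (3·57² + 75)/(2·11) ≡ 26/22. 22⁻¹ ≡ 18 (mod 79) since 22·18 = 396 ≡ 1, so λ ≡ 26·18 ≡ 73.
  x = λ² - 57 - 57 = 5329 - 114 ≡ 1; y = λ·(57 - 1) - 11 ≡ 48. → (1, 48)
3Q: (1, 48) + (57, 11). λ = (11 - 48)/(57 - 1) ≡ 42/56 mod 79. 56⁻¹ ≡ 24 (mod 79) since 56·24 = 1344 ≡ 1, so λ ≡ 60.
  x = λ² - 1 - 57 = 3600 - 58 ≡ 66; y = λ·(1 - 66) - 48 ≡ 2. → (66, 2)
4Q: (66, 2) + (57, 11). λ = (11 - 2)/(57 - 66) ≡ 9/70 mod 79. 70⁻¹ ≡ 35 (mod 79) since 70·35 = 2450 ≡ 1, so λ ≡ 78.
  x = λ² - 66 - 57 = 6084 - 123 ≡ 36; y = λ·(66 - 36) - 2 ≡ 47. → (36, 47)
5Q: (36, 47) + (57, 11). λ = (11 - 47)/(57 - 36) ≡ 43/21 mod 79. 21⁻¹ ≡ 64 (mod 79) since 21·64 = 1344 ≡ 1, so λ ≡ 66.
  x = λ² - 36 - 57 = 4356 - 93 ≡ 76; y = λ·(36 - 76) - 47 ≡ 78. → (76, 78)
6Q: (76, 78) + (57, 11). λ = (11 - 78)/(57 - 76) ≡ 12/60 mod 79. 60⁻¹ ≡ 54 (mod 79), so λ ≡ 16.
  x = λ² - 76 - 57 = 256 - 133 ≡ 44; y = λ·(76 - 44) - 78 ≡ 39. → (44, 39)
7Q: (44, 39) + (57, 11). λ = (11 - 39)/(57 - 44) ≡ 51/13 mod 79. 13⁻¹ ≡ 73 (mod 79), so λ ≡ 10.
  x = λ² - 44 - 57 = 100 - 101 ≡ 78; y = λ·(44 - 78) - 39 ≡ 16. → (78, 16)
8Q: (78, 16) + (57, 11). λ = (11 - 16)/(57 - 78) ≡ 74/58 mod 79. 58⁻¹ ≡ 15 (mod 79), so λ ≡ 4.
  x = λ² - 78 - 57 = 16 - 135 ≡ 39; y = λ·(78 - 39) - 16 ≡ 61. → (39, 61)
9Q: (39, 61) + (57, 11). λ = (11 - 61)/(57 - 39) ≡ 29/18 mod 79. 18⁻¹ ≡ 22 (mod 79), so λ ≡ 6.
  x = λ² - 39 - 57 = 36 - 96 ≡ 19; y = λ·(39 - 19) - 61 ≡ 59. → (19, 59)
10Q: (19, 59) + (57, 11). λ = (11 - 59)/(57 - 19) ≡ 31/38 mod 79. 38⁻¹ ≡ 52 (mod 79), so λ ≡ 32.
  x = λ² - 19 - 57 = 1024 - 76 ≡ 0; y = λ·(19 - 0) - 59 ≡ 75. → (0, 75)

(0, 75)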